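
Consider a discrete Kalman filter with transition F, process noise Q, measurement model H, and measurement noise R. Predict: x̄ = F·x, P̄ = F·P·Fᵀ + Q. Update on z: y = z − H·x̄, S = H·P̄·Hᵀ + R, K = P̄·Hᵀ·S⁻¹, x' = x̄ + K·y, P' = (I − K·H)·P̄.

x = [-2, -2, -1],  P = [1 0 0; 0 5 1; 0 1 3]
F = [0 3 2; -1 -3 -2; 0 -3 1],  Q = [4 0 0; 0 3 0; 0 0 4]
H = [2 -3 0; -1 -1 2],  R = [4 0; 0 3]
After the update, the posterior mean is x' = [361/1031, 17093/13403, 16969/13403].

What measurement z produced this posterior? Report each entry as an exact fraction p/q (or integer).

x̄ = F·x = [-8, 10, 5]
P̄ = F·P·Fᵀ + Q = [73 -69 -42; -69 73 42; -42 42 46]
S = H·P̄·Hᵀ + R = [1781 -416; -416 195]
K = P̄·Hᵀ·S⁻¹ = [2479/13403 -760/13403; -215/1031 -464/13403; -206/13403 5884/13403]
x' − x̄ = [8609/1031, -116937/13403, -50046/13403] = K·y
y = (KᵀK)⁻¹·Kᵀ·(x' − x̄) = [43, -7]
z = y + H·x̄ = [43, -7] + [-46, 8] = [-3, 1]

z = [-3, 1]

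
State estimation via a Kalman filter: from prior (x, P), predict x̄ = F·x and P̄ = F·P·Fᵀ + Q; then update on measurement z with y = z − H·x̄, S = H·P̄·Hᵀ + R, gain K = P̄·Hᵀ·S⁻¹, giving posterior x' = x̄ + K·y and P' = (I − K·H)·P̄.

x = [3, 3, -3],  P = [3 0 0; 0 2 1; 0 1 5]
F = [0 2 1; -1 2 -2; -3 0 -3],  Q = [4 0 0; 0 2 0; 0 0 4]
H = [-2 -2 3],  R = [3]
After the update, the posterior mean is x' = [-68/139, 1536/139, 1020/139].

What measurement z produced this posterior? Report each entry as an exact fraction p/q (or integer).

z = [1]

x̄ = F·x = [3, 9, 0]
P̄ = F·P·Fᵀ + Q = [21 -4 -21; -4 25 33; -21 33 76]
S = H·P̄·Hᵀ + R = [695]
K = P̄·Hᵀ·S⁻¹ = [-97/695; 57/695; 204/695]
x' − x̄ = [-485/139, 285/139, 1020/139] = K·y
y = (KᵀK)⁻¹·Kᵀ·(x' − x̄) = [25]
z = y + H·x̄ = [25] + [-24] = [1]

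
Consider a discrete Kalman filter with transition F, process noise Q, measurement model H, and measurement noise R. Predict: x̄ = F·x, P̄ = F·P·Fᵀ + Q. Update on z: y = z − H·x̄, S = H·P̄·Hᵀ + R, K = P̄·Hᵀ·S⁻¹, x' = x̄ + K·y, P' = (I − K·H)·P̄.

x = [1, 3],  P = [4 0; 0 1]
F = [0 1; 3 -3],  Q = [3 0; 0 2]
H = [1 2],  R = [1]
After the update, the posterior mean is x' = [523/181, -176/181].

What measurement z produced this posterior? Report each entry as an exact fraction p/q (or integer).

x̄ = F·x = [3, -6]
P̄ = F·P·Fᵀ + Q = [4 -3; -3 47]
S = H·P̄·Hᵀ + R = [181]
K = P̄·Hᵀ·S⁻¹ = [-2/181; 91/181]
x' − x̄ = [-20/181, 910/181] = K·y
y = (KᵀK)⁻¹·Kᵀ·(x' − x̄) = [10]
z = y + H·x̄ = [10] + [-9] = [1]

z = [1]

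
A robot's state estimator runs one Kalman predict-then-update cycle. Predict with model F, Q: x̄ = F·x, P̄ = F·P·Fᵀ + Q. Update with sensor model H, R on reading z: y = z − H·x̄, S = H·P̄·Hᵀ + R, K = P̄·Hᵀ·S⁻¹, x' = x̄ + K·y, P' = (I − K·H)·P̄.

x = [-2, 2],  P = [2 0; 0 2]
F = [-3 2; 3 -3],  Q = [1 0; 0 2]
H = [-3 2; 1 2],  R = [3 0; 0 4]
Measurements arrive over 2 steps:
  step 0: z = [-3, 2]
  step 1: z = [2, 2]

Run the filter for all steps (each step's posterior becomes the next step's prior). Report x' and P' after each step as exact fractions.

step 0: x̄ = F·x = [10, -12]
step 0: P̄ = F·P·Fᵀ + Q = [27 -30; -30 38]
step 0: y = z − H·x̄ = [51, 16]
step 0: S = H·P̄·Hᵀ + R = [758 191; 191 63]
step 0: K = P̄·Hᵀ·S⁻¹ = [-2580/11273 1917/11273; 1672/11273 3162/11273]
step 0: x' = x̄ + K·y = [11822/11273, 588/11273]
step 0: P' = (I − K·H)·P̄ = [3852/11273 1908/11273; 1908/11273 5370/11273]
step 1: x̄ = F·x = [-34290/11273, 33702/11273]
step 1: P̄ = F·P·Fᵀ + Q = [44525/11273 -38268/11273; -38268/11273 71200/11273]
step 1: y = z − H·x̄ = [-147728/11273, -10568/11273]
step 1: S = H·P̄·Hᵀ + R = [1178560/11273 304297/11273; 304297/11273 221345/11273]
step 1: K = P̄·Hᵀ·S⁻¹ = [-3261436/14926967 80171/514723; 2239312/14926967 135996/514723]
step 1: x' = x̄ + K·y = [-4844358/14926967, 11583482/14926967]
step 1: P' = (I − K·H)·P̄ = [4771036/14926967 2264400/14926967; 2264400/14926967 6755568/14926967]

step 0: x' = [11822/11273, 588/11273], P' = [3852/11273 1908/11273; 1908/11273 5370/11273]
step 1: x' = [-4844358/14926967, 11583482/14926967], P' = [4771036/14926967 2264400/14926967; 2264400/14926967 6755568/14926967]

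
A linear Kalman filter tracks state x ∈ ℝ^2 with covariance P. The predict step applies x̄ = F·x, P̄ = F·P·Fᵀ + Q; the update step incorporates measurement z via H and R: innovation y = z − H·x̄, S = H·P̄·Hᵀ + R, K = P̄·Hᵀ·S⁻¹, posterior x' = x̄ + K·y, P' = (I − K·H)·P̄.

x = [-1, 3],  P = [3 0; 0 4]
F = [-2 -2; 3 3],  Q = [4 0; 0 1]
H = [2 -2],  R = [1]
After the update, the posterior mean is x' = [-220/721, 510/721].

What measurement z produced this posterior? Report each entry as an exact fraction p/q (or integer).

z = [-2]

x̄ = F·x = [-4, 6]
P̄ = F·P·Fᵀ + Q = [32 -42; -42 64]
S = H·P̄·Hᵀ + R = [721]
K = P̄·Hᵀ·S⁻¹ = [148/721; -212/721]
x' − x̄ = [2664/721, -3816/721] = K·y
y = (KᵀK)⁻¹·Kᵀ·(x' − x̄) = [18]
z = y + H·x̄ = [18] + [-20] = [-2]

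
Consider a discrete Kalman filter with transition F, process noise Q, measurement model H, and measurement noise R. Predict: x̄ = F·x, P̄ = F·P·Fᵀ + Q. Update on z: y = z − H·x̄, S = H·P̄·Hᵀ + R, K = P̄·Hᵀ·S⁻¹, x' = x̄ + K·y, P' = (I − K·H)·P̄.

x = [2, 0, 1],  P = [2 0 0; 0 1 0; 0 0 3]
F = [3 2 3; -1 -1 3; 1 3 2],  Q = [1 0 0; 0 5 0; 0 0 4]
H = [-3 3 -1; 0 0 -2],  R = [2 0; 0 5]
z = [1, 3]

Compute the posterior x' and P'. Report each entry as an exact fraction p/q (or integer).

x' = [58191/38266, 52081/38266, -26737/19133]
P' = [511883/38266 520567/38266 17565/19133; 520567/38266 542461/38266 24830/19133; 17565/19133 24830/19133 22185/19133]

x̄ = F·x = [9, 1, 4]
P̄ = F·P·Fᵀ + Q = [50 19 30; 19 35 13; 30 13 27]
y = z − H·x̄ = [29, 11]
S = H·P̄·Hᵀ + R = [554 156; 156 113]
K = P̄·Hᵀ·S⁻¹ = [-4539/38266 -7026/19133; 8011/38266 -9932/19133; -195/19133 -8874/19133]
x' = x̄ + K·y = [58191/38266, 52081/38266, -26737/19133]
P' = (I − K·H)·P̄ = [511883/38266 520567/38266 17565/19133; 520567/38266 542461/38266 24830/19133; 17565/19133 24830/19133 22185/19133]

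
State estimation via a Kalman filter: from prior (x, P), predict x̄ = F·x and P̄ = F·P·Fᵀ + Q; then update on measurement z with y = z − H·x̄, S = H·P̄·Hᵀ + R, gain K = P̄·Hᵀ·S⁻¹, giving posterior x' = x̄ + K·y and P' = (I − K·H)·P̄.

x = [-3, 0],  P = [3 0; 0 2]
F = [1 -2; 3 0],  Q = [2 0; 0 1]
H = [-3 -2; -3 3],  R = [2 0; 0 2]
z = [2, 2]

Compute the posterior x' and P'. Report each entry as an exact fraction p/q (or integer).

x' = [-14452/21589, -3398/64767]
P' = [2470/21589 578/21589; 578/21589 10300/64767]

x̄ = F·x = [-3, -9]
P̄ = F·P·Fᵀ + Q = [13 9; 9 28]
y = z − H·x̄ = [-25, 20]
S = H·P̄·Hᵀ + R = [339 -78; -78 209]
K = P̄·Hᵀ·S⁻¹ = [-4283/21589 -2838/21589; -12901/64767 4283/21589]
x' = x̄ + K·y = [-14452/21589, -3398/64767]
P' = (I − K·H)·P̄ = [2470/21589 578/21589; 578/21589 10300/64767]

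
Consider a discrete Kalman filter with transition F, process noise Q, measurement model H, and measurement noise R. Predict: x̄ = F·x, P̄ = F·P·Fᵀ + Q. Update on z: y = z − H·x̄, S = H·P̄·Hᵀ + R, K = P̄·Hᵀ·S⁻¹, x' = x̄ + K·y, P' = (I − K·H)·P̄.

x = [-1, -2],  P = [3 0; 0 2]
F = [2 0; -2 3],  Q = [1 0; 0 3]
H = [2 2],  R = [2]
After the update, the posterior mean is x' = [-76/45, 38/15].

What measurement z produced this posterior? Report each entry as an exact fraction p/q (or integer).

z = [2]

x̄ = F·x = [-2, -4]
P̄ = F·P·Fᵀ + Q = [13 -12; -12 33]
S = H·P̄·Hᵀ + R = [90]
K = P̄·Hᵀ·S⁻¹ = [1/45; 7/15]
x' − x̄ = [14/45, 98/15] = K·y
y = (KᵀK)⁻¹·Kᵀ·(x' − x̄) = [14]
z = y + H·x̄ = [14] + [-12] = [2]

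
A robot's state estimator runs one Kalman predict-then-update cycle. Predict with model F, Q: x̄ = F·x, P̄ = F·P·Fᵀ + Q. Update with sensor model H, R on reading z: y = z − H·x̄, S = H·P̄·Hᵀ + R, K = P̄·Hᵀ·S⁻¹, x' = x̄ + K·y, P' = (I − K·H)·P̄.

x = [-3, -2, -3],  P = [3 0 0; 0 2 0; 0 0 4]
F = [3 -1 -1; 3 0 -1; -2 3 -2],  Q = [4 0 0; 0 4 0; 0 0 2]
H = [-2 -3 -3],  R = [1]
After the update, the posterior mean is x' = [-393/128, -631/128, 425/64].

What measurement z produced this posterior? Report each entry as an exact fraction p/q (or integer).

z = [1]

x̄ = F·x = [-4, -6, 6]
P̄ = F·P·Fᵀ + Q = [37 31 -16; 31 35 -10; -16 -10 48]
S = H·P̄·Hᵀ + R = [896]
K = P̄·Hᵀ·S⁻¹ = [-17/128; -137/896; -41/448]
x' − x̄ = [119/128, 137/128, 41/64] = K·y
y = (KᵀK)⁻¹·Kᵀ·(x' − x̄) = [-7]
z = y + H·x̄ = [-7] + [8] = [1]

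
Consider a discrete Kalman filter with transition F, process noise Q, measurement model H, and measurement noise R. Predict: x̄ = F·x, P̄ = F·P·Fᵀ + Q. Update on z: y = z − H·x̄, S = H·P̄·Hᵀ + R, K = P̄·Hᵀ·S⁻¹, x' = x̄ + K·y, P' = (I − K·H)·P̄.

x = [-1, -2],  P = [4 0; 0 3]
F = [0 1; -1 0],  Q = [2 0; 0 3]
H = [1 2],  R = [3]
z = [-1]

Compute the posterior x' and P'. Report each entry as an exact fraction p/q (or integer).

x' = [-77/36, 11/18]
P' = [155/36 -35/18; -35/18 14/9]

x̄ = F·x = [-2, 1]
P̄ = F·P·Fᵀ + Q = [5 0; 0 7]
y = z − H·x̄ = [-1]
S = H·P̄·Hᵀ + R = [36]
K = P̄·Hᵀ·S⁻¹ = [5/36; 7/18]
x' = x̄ + K·y = [-77/36, 11/18]
P' = (I − K·H)·P̄ = [155/36 -35/18; -35/18 14/9]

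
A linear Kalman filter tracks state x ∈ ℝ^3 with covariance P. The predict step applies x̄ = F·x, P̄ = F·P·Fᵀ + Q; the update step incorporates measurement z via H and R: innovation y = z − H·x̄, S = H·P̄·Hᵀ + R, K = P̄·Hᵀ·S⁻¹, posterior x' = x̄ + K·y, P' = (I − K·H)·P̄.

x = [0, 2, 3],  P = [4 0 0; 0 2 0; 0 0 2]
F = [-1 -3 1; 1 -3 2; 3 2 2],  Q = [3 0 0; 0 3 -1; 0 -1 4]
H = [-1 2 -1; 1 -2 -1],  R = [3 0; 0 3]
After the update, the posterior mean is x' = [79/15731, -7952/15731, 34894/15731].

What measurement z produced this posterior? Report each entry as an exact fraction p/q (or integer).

z = [-3, -1]

x̄ = F·x = [-3, 0, 10]
P̄ = F·P·Fᵀ + Q = [27 18 -20; 18 33 7; -20 7 56]
S = H·P̄·Hᵀ + R = [78 -31; -31 214]
K = P̄·Hᵀ·S⁻¹ = [6547/15731 1757/15731; 7069/15731 -3019/15731; -7498/15731 -7702/15731]
x' − x̄ = [47272/15731, -7952/15731, -122416/15731] = K·y
y = (KᵀK)⁻¹·Kᵀ·(x' − x̄) = [4, 12]
z = y + H·x̄ = [4, 12] + [-7, -13] = [-3, -1]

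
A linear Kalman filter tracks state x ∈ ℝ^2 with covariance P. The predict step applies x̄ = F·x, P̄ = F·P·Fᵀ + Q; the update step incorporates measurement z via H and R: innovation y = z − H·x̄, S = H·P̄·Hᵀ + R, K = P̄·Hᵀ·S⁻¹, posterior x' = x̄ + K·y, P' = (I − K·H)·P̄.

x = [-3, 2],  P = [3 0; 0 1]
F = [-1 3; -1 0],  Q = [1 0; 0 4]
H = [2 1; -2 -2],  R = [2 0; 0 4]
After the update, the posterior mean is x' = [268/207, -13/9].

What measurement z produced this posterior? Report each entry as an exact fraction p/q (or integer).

z = [1, 1]

x̄ = F·x = [9, 3]
P̄ = F·P·Fᵀ + Q = [13 3; 3 7]
S = H·P̄·Hᵀ + R = [73 -84; -84 108]
K = P̄·Hᵀ·S⁻¹ = [37/69 25/207; -1/3 -4/9]
x' − x̄ = [-1595/207, -40/9] = K·y
y = (KᵀK)⁻¹·Kᵀ·(x' − x̄) = [-20, 25]
z = y + H·x̄ = [-20, 25] + [21, -24] = [1, 1]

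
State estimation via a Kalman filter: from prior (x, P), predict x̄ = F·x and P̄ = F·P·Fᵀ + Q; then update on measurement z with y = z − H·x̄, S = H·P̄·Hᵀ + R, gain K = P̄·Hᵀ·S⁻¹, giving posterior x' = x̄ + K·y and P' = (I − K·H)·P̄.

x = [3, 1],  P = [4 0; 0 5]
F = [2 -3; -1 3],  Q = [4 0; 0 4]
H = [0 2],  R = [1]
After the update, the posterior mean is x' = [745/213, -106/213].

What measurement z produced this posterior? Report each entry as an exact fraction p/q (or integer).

z = [-1]

x̄ = F·x = [3, 0]
P̄ = F·P·Fᵀ + Q = [65 -53; -53 53]
S = H·P̄·Hᵀ + R = [213]
K = P̄·Hᵀ·S⁻¹ = [-106/213; 106/213]
x' − x̄ = [106/213, -106/213] = K·y
y = (KᵀK)⁻¹·Kᵀ·(x' − x̄) = [-1]
z = y + H·x̄ = [-1] + [0] = [-1]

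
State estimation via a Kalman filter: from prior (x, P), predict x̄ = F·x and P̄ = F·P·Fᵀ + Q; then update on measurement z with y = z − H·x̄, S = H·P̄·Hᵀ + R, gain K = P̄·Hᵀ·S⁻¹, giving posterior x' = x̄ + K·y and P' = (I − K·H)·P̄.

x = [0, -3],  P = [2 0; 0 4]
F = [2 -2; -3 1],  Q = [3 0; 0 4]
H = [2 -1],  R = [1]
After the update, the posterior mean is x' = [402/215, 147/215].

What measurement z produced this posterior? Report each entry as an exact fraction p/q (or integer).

x̄ = F·x = [6, -3]
P̄ = F·P·Fᵀ + Q = [27 -20; -20 26]
S = H·P̄·Hᵀ + R = [215]
K = P̄·Hᵀ·S⁻¹ = [74/215; -66/215]
x' − x̄ = [-888/215, 792/215] = K·y
y = (KᵀK)⁻¹·Kᵀ·(x' − x̄) = [-12]
z = y + H·x̄ = [-12] + [15] = [3]

z = [3]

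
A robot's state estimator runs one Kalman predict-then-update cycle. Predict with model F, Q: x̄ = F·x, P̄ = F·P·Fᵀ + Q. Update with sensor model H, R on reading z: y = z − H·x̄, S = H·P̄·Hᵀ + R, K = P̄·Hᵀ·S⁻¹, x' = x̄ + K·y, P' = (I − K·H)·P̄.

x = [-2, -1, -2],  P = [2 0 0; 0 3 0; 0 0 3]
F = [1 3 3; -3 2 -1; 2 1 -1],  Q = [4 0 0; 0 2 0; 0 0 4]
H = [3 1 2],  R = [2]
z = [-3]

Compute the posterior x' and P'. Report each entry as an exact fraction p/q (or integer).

x' = [-2003/703, 282/37, -759/703]
P' = [5699/703 -271/37 -5783/703; -271/37 1219/37 -201/37; -5783/703 -201/37 10629/703]

x̄ = F·x = [-11, 6, -3]
P̄ = F·P·Fᵀ + Q = [60 3 4; 3 35 -3; 4 -3 18]
y = z − H·x̄ = [30]
S = H·P̄·Hᵀ + R = [703]
K = P̄·Hᵀ·S⁻¹ = [191/703; 2/37; 45/703]
x' = x̄ + K·y = [-2003/703, 282/37, -759/703]
P' = (I − K·H)·P̄ = [5699/703 -271/37 -5783/703; -271/37 1219/37 -201/37; -5783/703 -201/37 10629/703]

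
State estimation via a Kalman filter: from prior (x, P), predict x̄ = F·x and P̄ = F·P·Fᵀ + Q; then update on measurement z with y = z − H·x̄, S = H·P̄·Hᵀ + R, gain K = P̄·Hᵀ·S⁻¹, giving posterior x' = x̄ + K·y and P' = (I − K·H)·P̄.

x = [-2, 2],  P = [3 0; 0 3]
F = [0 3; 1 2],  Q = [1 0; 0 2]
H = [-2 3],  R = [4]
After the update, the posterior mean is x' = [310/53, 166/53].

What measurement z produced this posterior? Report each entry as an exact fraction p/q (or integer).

x̄ = F·x = [6, 2]
P̄ = F·P·Fᵀ + Q = [28 18; 18 17]
S = H·P̄·Hᵀ + R = [53]
K = P̄·Hᵀ·S⁻¹ = [-2/53; 15/53]
x' − x̄ = [-8/53, 60/53] = K·y
y = (KᵀK)⁻¹·Kᵀ·(x' − x̄) = [4]
z = y + H·x̄ = [4] + [-6] = [-2]

z = [-2]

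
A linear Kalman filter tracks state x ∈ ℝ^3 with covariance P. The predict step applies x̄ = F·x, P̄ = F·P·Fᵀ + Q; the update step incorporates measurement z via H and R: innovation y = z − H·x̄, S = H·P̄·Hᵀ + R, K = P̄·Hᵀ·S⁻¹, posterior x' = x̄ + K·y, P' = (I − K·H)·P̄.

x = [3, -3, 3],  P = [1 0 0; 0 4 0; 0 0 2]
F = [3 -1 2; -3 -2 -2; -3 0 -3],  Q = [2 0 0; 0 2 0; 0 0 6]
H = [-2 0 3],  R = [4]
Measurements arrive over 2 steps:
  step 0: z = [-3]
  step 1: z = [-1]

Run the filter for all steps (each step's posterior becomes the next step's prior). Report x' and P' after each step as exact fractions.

step 0: x' = [709/215, 414/215, 219/215], P' = [2954/645 1008/215 608/215; 1008/215 5338/215 708/215; 608/215 708/215 468/215]
step 1: x' = [160583/238004, -375925/238004, 4857/59501], P' = [1405445/119002 3901505/119002 455688/59501; 3901505/119002 15990401/119002 1319976/59501; 455688/59501 1319976/59501 321660/59501]

step 0: x̄ = F·x = [18, -9, -18]
step 0: P̄ = F·P·Fᵀ + Q = [23 -9 -21; -9 35 21; -21 21 33]
step 0: y = z − H·x̄ = [87]
step 0: S = H·P̄·Hᵀ + R = [645]
step 0: K = P̄·Hᵀ·S⁻¹ = [-109/645; 27/215; 47/215]
step 0: x' = x̄ + K·y = [709/215, 414/215, 219/215]
step 0: P' = (I − K·H)·P̄ = [2954/645 1008/215 608/215; 1008/215 5338/215 708/215; 608/215 708/215 468/215]
step 1: x̄ = F·x = [2151/215, -3393/215, -2784/215]
step 1: P̄ = F·P·Fᵀ + Q = [14918/215 -11794/215 -15642/215; -11794/215 57572/215 31086/215; -15642/215 31086/215 25308/215]
step 1: y = z − H·x̄ = [12439/215]
step 1: S = H·P̄·Hᵀ + R = [476008/215]
step 1: K = P̄·Hᵀ·S⁻¹ = [-38381/238004; 58423/238004; 13401/59501]
step 1: x' = x̄ + K·y = [160583/238004, -375925/238004, 4857/59501]
step 1: P' = (I − K·H)·P̄ = [1405445/119002 3901505/119002 455688/59501; 3901505/119002 15990401/119002 1319976/59501; 455688/59501 1319976/59501 321660/59501]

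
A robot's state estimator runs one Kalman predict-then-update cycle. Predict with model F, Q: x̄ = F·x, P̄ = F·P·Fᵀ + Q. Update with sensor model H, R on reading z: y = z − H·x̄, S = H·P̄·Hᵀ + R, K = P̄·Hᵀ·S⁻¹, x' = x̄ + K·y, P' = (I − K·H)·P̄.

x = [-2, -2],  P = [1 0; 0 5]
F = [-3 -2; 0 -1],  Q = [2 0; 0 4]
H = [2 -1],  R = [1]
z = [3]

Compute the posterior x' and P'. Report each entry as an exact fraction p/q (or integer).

x̄ = F·x = [10, 2]
P̄ = F·P·Fᵀ + Q = [31 10; 10 9]
y = z − H·x̄ = [-15]
S = H·P̄·Hᵀ + R = [94]
K = P̄·Hᵀ·S⁻¹ = [26/47; 11/94]
x' = x̄ + K·y = [80/47, 23/94]
P' = (I − K·H)·P̄ = [105/47 184/47; 184/47 725/94]

x' = [80/47, 23/94]
P' = [105/47 184/47; 184/47 725/94]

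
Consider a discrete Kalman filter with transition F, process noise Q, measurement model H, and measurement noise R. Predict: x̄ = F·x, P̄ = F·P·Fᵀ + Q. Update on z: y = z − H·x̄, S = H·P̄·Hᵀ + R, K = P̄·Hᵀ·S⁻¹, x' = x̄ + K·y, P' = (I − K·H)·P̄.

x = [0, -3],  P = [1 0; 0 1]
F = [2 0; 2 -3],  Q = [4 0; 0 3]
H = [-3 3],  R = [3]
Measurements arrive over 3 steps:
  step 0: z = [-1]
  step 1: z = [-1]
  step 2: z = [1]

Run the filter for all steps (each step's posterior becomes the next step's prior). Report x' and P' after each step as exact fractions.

step 0: x' = [16/7, 15/7], P' = [344/49 340/49; 340/49 352/49]
step 1: x' = [288/407, 1831/5291], P' = [1284/407 1198/407; 1198/407 32423/10582]
step 2: x' = [125056/221645, 39207/44329], P' = [3522676/1108225 658692/221645; 658692/221645 137205/44329]

step 0: x̄ = F·x = [0, 9]
step 0: P̄ = F·P·Fᵀ + Q = [8 4; 4 16]
step 0: y = z − H·x̄ = [-28]
step 0: S = H·P̄·Hᵀ + R = [147]
step 0: K = P̄·Hᵀ·S⁻¹ = [-4/49; 12/49]
step 0: x' = x̄ + K·y = [16/7, 15/7]
step 0: P' = (I − K·H)·P̄ = [344/49 340/49; 340/49 352/49]
step 1: x̄ = F·x = [32/7, -13/7]
step 1: P̄ = F·P·Fᵀ + Q = [1572/49 -664/49; -664/49 611/49]
step 1: y = z − H·x̄ = [128/7]
step 1: S = H·P̄·Hᵀ + R = [31746/49]
step 1: K = P̄·Hᵀ·S⁻¹ = [-86/407; 1275/10582]
step 1: x' = x̄ + K·y = [288/407, 1831/5291]
step 1: P' = (I − K·H)·P̄ = [1284/407 1198/407; 1198/407 32423/10582]
step 2: x̄ = F·x = [576/407, 1995/5291]
step 2: P̄ = F·P·Fᵀ + Q = [6764/407 -2052/407; -2052/407 83313/10582]
step 2: y = z − H·x̄ = [21770/5291]
step 2: S = H·P̄·Hᵀ + R = [3324675/10582]
step 2: K = P̄·Hᵀ·S⁻¹ = [-229216/1108225; 27333/221645]
step 2: x' = x̄ + K·y = [125056/221645, 39207/44329]
step 2: P' = (I − K·H)·P̄ = [3522676/1108225 658692/221645; 658692/221645 137205/44329]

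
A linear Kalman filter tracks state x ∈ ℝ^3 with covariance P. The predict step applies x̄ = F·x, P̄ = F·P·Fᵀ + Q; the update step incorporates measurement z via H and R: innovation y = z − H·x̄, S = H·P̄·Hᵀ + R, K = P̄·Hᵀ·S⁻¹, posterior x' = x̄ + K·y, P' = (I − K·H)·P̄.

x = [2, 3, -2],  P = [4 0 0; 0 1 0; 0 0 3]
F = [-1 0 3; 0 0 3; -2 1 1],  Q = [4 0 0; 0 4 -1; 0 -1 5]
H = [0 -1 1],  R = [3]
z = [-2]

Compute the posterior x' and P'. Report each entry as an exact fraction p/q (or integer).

x̄ = F·x = [-8, -6, -3]
P̄ = F·P·Fᵀ + Q = [35 27 17; 27 31 8; 17 8 25]
y = z − H·x̄ = [-5]
S = H·P̄·Hᵀ + R = [43]
K = P̄·Hᵀ·S⁻¹ = [-10/43; -23/43; 17/43]
x' = x̄ + K·y = [-294/43, -143/43, -214/43]
P' = (I − K·H)·P̄ = [1405/43 931/43 901/43; 931/43 804/43 735/43; 901/43 735/43 786/43]

x' = [-294/43, -143/43, -214/43]
P' = [1405/43 931/43 901/43; 931/43 804/43 735/43; 901/43 735/43 786/43]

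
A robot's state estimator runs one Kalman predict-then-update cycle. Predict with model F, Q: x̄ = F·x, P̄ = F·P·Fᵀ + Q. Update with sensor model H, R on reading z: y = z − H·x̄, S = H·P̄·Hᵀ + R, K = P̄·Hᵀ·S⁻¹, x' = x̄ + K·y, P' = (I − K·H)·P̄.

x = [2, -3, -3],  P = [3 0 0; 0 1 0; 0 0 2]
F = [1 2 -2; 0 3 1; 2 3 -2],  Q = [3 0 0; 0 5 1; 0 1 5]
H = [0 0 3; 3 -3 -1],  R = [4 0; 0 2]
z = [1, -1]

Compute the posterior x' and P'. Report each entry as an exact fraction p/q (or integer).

x' = [-342/121, -30/11, 39/121]
P' = [66698/17061 1942/517 4216/17061; 1942/517 182/47 52/517; 4216/17061 52/517 7484/17061]

x̄ = F·x = [2, -12, 1]
P̄ = F·P·Fᵀ + Q = [18 2 20; 2 16 6; 20 6 34]
y = z − H·x̄ = [-2, -42]
S = H·P̄·Hᵀ + R = [310 24; 24 222]
K = P̄·Hᵀ·S⁻¹ = [1054/5687 1810/17061; 39/517 -116/517; 1871/5687 8/17061]
x' = x̄ + K·y = [-342/121, -30/11, 39/121]
P' = (I − K·H)·P̄ = [66698/17061 1942/517 4216/17061; 1942/517 182/47 52/517; 4216/17061 52/517 7484/17061]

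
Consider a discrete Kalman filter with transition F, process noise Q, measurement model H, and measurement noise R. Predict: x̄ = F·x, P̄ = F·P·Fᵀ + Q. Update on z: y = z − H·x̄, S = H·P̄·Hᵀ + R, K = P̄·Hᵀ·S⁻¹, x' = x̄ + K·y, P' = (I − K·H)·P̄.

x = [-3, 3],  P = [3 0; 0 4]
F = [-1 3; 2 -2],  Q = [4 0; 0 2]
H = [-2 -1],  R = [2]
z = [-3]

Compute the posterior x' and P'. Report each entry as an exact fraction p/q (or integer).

x' = [6, -123/14]
P' = [17/3 -10; -10 135/7]

x̄ = F·x = [12, -12]
P̄ = F·P·Fᵀ + Q = [43 -30; -30 30]
y = z − H·x̄ = [9]
S = H·P̄·Hᵀ + R = [84]
K = P̄·Hᵀ·S⁻¹ = [-2/3; 5/14]
x' = x̄ + K·y = [6, -123/14]
P' = (I − K·H)·P̄ = [17/3 -10; -10 135/7]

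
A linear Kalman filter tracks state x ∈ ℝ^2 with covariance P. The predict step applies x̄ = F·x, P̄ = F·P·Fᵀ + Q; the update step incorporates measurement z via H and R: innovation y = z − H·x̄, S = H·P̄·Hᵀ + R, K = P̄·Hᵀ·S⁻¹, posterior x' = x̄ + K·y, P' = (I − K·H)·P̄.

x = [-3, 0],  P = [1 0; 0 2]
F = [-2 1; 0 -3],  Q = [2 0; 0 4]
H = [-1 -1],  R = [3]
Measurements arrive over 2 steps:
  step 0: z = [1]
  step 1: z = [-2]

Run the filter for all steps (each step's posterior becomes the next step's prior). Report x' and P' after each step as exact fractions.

step 0: x' = [16/3, -16/3], P' = [164/21 -158/21; -158/21 206/21]
step 1: x' = [-436/27, 2408/135], P' = [1972/27 -1978/27; -1978/27 10262/135]

step 0: x̄ = F·x = [6, 0]
step 0: P̄ = F·P·Fᵀ + Q = [8 -6; -6 22]
step 0: y = z − H·x̄ = [7]
step 0: S = H·P̄·Hᵀ + R = [21]
step 0: K = P̄·Hᵀ·S⁻¹ = [-2/21; -16/21]
step 0: x' = x̄ + K·y = [16/3, -16/3]
step 0: P' = (I − K·H)·P̄ = [164/21 -158/21; -158/21 206/21]
step 1: x̄ = F·x = [-16, 16]
step 1: P̄ = F·P·Fᵀ + Q = [512/7 -522/7; -522/7 646/7]
step 1: y = z − H·x̄ = [-2]
step 1: S = H·P̄·Hᵀ + R = [135/7]
step 1: K = P̄·Hᵀ·S⁻¹ = [2/27; -124/135]
step 1: x' = x̄ + K·y = [-436/27, 2408/135]
step 1: P' = (I − K·H)·P̄ = [1972/27 -1978/27; -1978/27 10262/135]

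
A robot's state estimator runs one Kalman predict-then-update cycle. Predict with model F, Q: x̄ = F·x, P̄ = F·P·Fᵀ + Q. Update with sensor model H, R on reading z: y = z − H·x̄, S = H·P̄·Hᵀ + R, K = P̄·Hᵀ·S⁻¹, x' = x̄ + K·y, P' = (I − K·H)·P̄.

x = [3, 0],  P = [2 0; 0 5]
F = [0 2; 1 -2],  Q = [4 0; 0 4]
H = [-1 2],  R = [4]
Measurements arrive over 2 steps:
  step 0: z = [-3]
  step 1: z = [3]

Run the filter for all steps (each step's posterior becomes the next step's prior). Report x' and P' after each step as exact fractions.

step 0: x' = [144/53, -3/53], P' = [248/53 92/53; 92/53 82/53]
step 1: x' = [489/752, 723/376], P' = [1107/188 225/94; 225/94 87/47]

step 0: x̄ = F·x = [0, 3]
step 0: P̄ = F·P·Fᵀ + Q = [24 -20; -20 26]
step 0: y = z − H·x̄ = [-9]
step 0: S = H·P̄·Hᵀ + R = [212]
step 0: K = P̄·Hᵀ·S⁻¹ = [-16/53; 18/53]
step 0: x' = x̄ + K·y = [144/53, -3/53]
step 0: P' = (I − K·H)·P̄ = [248/53 92/53; 92/53 82/53]
step 1: x̄ = F·x = [-6/53, 150/53]
step 1: P̄ = F·P·Fᵀ + Q = [540/53 -144/53; -144/53 420/53]
step 1: y = z − H·x̄ = [-147/53]
step 1: S = H·P̄·Hᵀ + R = [3008/53]
step 1: K = P̄·Hᵀ·S⁻¹ = [-207/752; 123/376]
step 1: x' = x̄ + K·y = [489/752, 723/376]
step 1: P' = (I − K·H)·P̄ = [1107/188 225/94; 225/94 87/47]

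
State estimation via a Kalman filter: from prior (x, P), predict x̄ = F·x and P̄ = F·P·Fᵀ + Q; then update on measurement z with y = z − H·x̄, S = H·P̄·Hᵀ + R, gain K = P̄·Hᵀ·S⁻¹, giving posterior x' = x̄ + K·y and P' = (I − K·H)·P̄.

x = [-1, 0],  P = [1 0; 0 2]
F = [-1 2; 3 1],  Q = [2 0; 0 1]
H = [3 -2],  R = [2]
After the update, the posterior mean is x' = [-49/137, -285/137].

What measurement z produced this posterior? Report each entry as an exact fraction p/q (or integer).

z = [3]

x̄ = F·x = [1, -3]
P̄ = F·P·Fᵀ + Q = [11 1; 1 12]
S = H·P̄·Hᵀ + R = [137]
K = P̄·Hᵀ·S⁻¹ = [31/137; -21/137]
x' − x̄ = [-186/137, 126/137] = K·y
y = (KᵀK)⁻¹·Kᵀ·(x' − x̄) = [-6]
z = y + H·x̄ = [-6] + [9] = [3]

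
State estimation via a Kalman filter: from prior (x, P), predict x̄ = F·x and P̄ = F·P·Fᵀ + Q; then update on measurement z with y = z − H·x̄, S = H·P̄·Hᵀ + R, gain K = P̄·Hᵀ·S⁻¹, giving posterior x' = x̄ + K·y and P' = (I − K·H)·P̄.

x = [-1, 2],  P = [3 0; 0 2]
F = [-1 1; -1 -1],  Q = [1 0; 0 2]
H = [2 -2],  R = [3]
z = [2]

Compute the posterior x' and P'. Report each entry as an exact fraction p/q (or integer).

x̄ = F·x = [3, -1]
P̄ = F·P·Fᵀ + Q = [6 1; 1 7]
y = z − H·x̄ = [-6]
S = H·P̄·Hᵀ + R = [47]
K = P̄·Hᵀ·S⁻¹ = [10/47; -12/47]
x' = x̄ + K·y = [81/47, 25/47]
P' = (I − K·H)·P̄ = [182/47 167/47; 167/47 185/47]

x' = [81/47, 25/47]
P' = [182/47 167/47; 167/47 185/47]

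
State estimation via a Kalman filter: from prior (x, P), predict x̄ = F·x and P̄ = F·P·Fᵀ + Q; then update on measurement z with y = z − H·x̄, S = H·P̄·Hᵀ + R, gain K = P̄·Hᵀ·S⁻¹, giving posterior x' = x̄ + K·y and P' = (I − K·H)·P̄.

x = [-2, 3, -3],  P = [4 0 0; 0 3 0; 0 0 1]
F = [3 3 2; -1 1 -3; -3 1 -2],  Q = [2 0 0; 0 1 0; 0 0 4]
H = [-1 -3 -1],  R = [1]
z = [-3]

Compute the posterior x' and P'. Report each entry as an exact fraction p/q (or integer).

x' = [-1401/280, 101/40, 171/280]
P' = [19199/280 -459/40 -9549/280; -459/40 113/40 129/40; -9549/280 129/40 6919/280]

x̄ = F·x = [-3, 14, 15]
P̄ = F·P·Fᵀ + Q = [69 -9 -31; -9 17 21; -31 21 47]
y = z − H·x̄ = [51]
S = H·P̄·Hᵀ + R = [280]
K = P̄·Hᵀ·S⁻¹ = [-11/280; -9/40; -79/280]
x' = x̄ + K·y = [-1401/280, 101/40, 171/280]
P' = (I − K·H)·P̄ = [19199/280 -459/40 -9549/280; -459/40 113/40 129/40; -9549/280 129/40 6919/280]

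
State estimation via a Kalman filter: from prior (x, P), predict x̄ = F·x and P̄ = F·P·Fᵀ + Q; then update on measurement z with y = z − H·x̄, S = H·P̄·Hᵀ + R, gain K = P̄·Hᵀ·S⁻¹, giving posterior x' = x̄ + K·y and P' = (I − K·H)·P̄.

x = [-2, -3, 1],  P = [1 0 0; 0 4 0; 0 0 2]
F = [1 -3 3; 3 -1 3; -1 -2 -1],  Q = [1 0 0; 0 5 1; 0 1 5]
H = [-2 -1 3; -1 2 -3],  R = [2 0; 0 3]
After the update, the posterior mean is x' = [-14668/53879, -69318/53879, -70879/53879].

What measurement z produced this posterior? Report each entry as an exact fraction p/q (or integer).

z = [-2, 2]

x̄ = F·x = [10, 0, 7]
P̄ = F·P·Fᵀ + Q = [56 33 17; 33 36 0; 17 0 24]
S = H·P̄·Hᵀ + R = [406 -224; -224 389]
K = P̄·Hᵀ·S⁻¹ = [-22875/53879 -2693/7697; -15471/53879 -501/7697; -2577/53879 -1973/7697]
x' − x̄ = [-553458/53879, -69318/53879, -448032/53879] = K·y
y = (KᵀK)⁻¹·Kᵀ·(x' − x̄) = [-3, 33]
z = y + H·x̄ = [-3, 33] + [1, -31] = [-2, 2]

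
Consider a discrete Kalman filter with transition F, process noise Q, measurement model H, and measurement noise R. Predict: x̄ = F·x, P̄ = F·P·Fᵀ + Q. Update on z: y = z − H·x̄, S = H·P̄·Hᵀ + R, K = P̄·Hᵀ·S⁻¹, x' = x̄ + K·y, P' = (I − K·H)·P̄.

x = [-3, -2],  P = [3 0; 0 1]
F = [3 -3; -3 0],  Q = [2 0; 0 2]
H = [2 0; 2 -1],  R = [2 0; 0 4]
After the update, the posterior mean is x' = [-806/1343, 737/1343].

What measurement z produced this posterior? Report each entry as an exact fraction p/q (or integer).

x̄ = F·x = [-3, 9]
P̄ = F·P·Fᵀ + Q = [38 -27; -27 29]
S = H·P̄·Hᵀ + R = [154 206; 206 293]
K = P̄·Hᵀ·S⁻¹ = [525/1343 103/1343; 638/1343 -829/1343]
x' − x̄ = [3223/1343, -11350/1343] = K·y
y = (KᵀK)⁻¹·Kᵀ·(x' − x̄) = [3, 16]
z = y + H·x̄ = [3, 16] + [-6, -15] = [-3, 1]

z = [-3, 1]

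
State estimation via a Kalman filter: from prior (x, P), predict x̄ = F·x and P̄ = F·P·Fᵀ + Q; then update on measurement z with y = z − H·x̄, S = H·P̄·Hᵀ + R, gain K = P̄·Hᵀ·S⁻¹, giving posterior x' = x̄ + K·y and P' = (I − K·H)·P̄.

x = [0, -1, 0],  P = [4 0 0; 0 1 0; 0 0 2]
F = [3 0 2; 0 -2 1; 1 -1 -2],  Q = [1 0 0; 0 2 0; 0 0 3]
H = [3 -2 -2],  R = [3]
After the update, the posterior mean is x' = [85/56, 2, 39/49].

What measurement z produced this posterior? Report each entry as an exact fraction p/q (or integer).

x̄ = F·x = [0, 2, 1]
P̄ = F·P·Fᵀ + Q = [45 4 4; 4 8 -2; 4 -2 16]
S = H·P̄·Hᵀ + R = [392]
K = P̄·Hᵀ·S⁻¹ = [17/56; 0; -2/49]
x' − x̄ = [85/56, 0, -10/49] = K·y
y = (KᵀK)⁻¹·Kᵀ·(x' − x̄) = [5]
z = y + H·x̄ = [5] + [-6] = [-1]

z = [-1]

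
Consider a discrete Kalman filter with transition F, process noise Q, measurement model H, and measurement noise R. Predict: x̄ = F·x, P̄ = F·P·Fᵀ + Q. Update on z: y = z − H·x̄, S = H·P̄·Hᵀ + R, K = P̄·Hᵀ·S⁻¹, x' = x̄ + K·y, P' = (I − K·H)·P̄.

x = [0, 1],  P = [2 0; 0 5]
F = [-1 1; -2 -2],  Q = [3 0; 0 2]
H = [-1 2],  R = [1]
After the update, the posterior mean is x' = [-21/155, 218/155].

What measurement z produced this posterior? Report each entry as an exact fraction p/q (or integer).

x̄ = F·x = [1, -2]
P̄ = F·P·Fᵀ + Q = [10 -6; -6 30]
S = H·P̄·Hᵀ + R = [155]
K = P̄·Hᵀ·S⁻¹ = [-22/155; 66/155]
x' − x̄ = [-176/155, 528/155] = K·y
y = (KᵀK)⁻¹·Kᵀ·(x' − x̄) = [8]
z = y + H·x̄ = [8] + [-5] = [3]

z = [3]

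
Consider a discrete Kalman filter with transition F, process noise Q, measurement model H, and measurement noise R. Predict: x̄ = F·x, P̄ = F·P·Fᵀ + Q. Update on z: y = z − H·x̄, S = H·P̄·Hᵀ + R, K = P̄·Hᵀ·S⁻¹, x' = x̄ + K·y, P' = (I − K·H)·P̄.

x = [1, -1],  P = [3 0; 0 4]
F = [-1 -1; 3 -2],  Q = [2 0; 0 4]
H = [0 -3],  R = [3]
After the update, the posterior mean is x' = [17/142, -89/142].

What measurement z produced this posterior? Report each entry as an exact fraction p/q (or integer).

z = [2]

x̄ = F·x = [0, 5]
P̄ = F·P·Fᵀ + Q = [9 -1; -1 47]
S = H·P̄·Hᵀ + R = [426]
K = P̄·Hᵀ·S⁻¹ = [1/142; -47/142]
x' − x̄ = [17/142, -799/142] = K·y
y = (KᵀK)⁻¹·Kᵀ·(x' − x̄) = [17]
z = y + H·x̄ = [17] + [-15] = [2]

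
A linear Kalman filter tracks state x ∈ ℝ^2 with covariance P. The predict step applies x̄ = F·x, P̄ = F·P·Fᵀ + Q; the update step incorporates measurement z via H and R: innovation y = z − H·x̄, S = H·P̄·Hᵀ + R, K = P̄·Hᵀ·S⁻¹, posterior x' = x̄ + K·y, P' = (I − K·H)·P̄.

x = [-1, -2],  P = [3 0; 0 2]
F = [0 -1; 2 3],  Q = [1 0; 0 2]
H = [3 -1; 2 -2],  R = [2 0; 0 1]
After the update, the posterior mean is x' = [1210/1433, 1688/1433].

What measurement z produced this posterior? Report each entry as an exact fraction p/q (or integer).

x̄ = F·x = [2, -8]
P̄ = F·P·Fᵀ + Q = [3 -6; -6 32]
S = H·P̄·Hᵀ + R = [97 130; 130 189]
K = P̄·Hᵀ·S⁻¹ = [495/1433 -204/1433; 430/1433 -872/1433]
x' − x̄ = [-1656/1433, 13152/1433] = K·y
y = (KᵀK)⁻¹·Kᵀ·(x' − x̄) = [-12, -21]
z = y + H·x̄ = [-12, -21] + [14, 20] = [2, -1]

z = [2, -1]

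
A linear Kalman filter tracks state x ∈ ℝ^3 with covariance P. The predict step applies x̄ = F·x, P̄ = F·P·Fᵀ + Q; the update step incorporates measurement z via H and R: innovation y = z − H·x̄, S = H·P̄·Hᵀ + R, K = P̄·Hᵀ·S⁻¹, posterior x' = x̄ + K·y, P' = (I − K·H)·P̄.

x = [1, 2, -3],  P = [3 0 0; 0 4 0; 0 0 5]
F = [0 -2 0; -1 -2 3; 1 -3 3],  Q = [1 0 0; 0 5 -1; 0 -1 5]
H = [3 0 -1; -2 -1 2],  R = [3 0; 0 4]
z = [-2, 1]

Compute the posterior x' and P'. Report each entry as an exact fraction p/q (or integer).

x' = [-23071/5968, -36161/2984, -28547/2984]
P' = [29259/5968 46685/2984 39687/2984; 46685/2984 91339/1492 69873/1492; 39687/2984 69873/1492 57459/1492]

x̄ = F·x = [-4, -14, -14]
P̄ = F·P·Fᵀ + Q = [17 16 24; 16 69 65; 24 65 89]
y = z − H·x̄ = [-4, 7]
S = H·P̄·Hᵀ + R = [101 -71; -71 109]
K = P̄·Hᵀ·S⁻¹ = [2801/5968 1715/5968; 103/2984 861/2984; 1381/2984 2679/2984]
x' = x̄ + K·y = [-23071/5968, -36161/2984, -28547/2984]
P' = (I − K·H)·P̄ = [29259/5968 46685/2984 39687/2984; 46685/2984 91339/1492 69873/1492; 39687/2984 69873/1492 57459/1492]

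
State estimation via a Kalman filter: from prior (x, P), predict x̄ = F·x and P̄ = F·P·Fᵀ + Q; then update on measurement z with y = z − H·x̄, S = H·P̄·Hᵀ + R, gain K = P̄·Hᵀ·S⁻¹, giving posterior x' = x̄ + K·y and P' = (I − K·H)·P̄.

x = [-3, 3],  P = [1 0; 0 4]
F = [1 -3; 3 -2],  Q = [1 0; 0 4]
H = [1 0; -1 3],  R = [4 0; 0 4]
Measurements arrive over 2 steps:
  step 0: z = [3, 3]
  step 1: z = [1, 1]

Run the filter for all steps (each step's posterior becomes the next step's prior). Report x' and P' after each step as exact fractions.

step 0: x' = [9951/4073, 6234/4073], P' = [14036/4073 4908/4073; 4908/4073 3448/4073]
step 1: x' = [-905619/1898392, 252681/949196], P' = [1037647/474598 174063/237299; 174063/237299 161862/237299]

step 0: x̄ = F·x = [-12, -15]
step 0: P̄ = F·P·Fᵀ + Q = [38 27; 27 29]
step 0: y = z − H·x̄ = [15, 36]
step 0: S = H·P̄·Hᵀ + R = [42 43; 43 141]
step 0: K = P̄·Hᵀ·S⁻¹ = [3509/4073 172/4073; 1227/4073 1359/4073]
step 0: x' = x̄ + K·y = [9951/4073, 6234/4073]
step 0: P' = (I − K·H)·P̄ = [14036/4073 4908/4073; 4908/4073 3448/4073]
step 1: x̄ = F·x = [-8751/4073, 17385/4073]
step 1: P̄ = F·P·Fᵀ + Q = [19693/4073 8808/4073; 8808/4073 97512/4073]
step 1: y = z − H·x̄ = [12824/4073, -56833/4073]
step 1: S = H·P̄·Hᵀ + R = [35985/4073 6731/4073; 6731/4073 860745/4073]
step 1: K = P̄·Hᵀ·S⁻¹ = [1037647/1898392 6731/1898392; 174063/949196 311523/949196]
step 1: x' = x̄ + K·y = [-905619/1898392, 252681/949196]
step 1: P' = (I − K·H)·P̄ = [1037647/474598 174063/237299; 174063/237299 161862/237299]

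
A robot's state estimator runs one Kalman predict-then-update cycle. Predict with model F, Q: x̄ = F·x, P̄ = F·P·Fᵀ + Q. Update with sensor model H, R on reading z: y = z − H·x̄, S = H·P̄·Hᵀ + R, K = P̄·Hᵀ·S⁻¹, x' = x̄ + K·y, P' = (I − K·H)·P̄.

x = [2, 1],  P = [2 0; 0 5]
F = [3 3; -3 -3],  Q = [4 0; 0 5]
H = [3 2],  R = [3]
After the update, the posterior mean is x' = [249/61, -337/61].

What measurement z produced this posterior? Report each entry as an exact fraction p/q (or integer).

z = [1]

x̄ = F·x = [9, -9]
P̄ = F·P·Fᵀ + Q = [67 -63; -63 68]
S = H·P̄·Hᵀ + R = [122]
K = P̄·Hᵀ·S⁻¹ = [75/122; -53/122]
x' − x̄ = [-300/61, 212/61] = K·y
y = (KᵀK)⁻¹·Kᵀ·(x' − x̄) = [-8]
z = y + H·x̄ = [-8] + [9] = [1]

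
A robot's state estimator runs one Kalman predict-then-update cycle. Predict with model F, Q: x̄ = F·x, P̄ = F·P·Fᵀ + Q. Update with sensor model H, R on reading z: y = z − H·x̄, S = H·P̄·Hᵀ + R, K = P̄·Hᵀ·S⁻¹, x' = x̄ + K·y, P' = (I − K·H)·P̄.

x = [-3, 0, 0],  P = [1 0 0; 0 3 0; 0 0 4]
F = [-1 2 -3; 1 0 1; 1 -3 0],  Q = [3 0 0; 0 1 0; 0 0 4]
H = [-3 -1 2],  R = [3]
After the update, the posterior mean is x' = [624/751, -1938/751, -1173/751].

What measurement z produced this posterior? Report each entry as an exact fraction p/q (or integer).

x̄ = F·x = [3, -3, -3]
P̄ = F·P·Fᵀ + Q = [52 -13 -19; -13 6 1; -19 1 32]
S = H·P̄·Hᵀ + R = [751]
K = P̄·Hᵀ·S⁻¹ = [-181/751; 35/751; 120/751]
x' − x̄ = [-1629/751, 315/751, 1080/751] = K·y
y = (KᵀK)⁻¹·Kᵀ·(x' − x̄) = [9]
z = y + H·x̄ = [9] + [-12] = [-3]

z = [-3]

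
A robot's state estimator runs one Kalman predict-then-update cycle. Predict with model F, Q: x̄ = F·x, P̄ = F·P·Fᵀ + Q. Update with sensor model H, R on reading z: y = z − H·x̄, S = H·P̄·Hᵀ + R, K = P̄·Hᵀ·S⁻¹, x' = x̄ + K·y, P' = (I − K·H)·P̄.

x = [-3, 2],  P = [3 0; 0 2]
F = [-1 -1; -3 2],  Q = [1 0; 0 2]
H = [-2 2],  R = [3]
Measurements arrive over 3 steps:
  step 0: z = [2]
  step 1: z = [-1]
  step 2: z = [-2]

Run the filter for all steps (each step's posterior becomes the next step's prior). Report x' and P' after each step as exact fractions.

step 0: x' = [179/135, 347/135], P' = [806/135 803/135; 803/135 899/135]
step 1: x' = [10928/8741, 8809/8741], P' = [101862/8741 95793/8741; 95793/8741 95976/8741]
step 2: x' = [-245639/617979, -823682/617979], P' = [11848699/617979 11282485/617979; 11282485/617979 11160088/617979]

step 0: x̄ = F·x = [1, 13]
step 0: P̄ = F·P·Fᵀ + Q = [6 5; 5 37]
step 0: y = z − H·x̄ = [-22]
step 0: S = H·P̄·Hᵀ + R = [135]
step 0: K = P̄·Hᵀ·S⁻¹ = [-2/135; 64/135]
step 0: x' = x̄ + K·y = [179/135, 347/135]
step 0: P' = (I − K·H)·P̄ = [806/135 803/135; 803/135 899/135]
step 1: x̄ = F·x = [-526/135, 157/135]
step 1: P̄ = F·P·Fᵀ + Q = [3446/135 1423/135; 1423/135 1484/135]
step 1: y = z − H·x̄ = [-1501/135]
step 1: S = H·P̄·Hᵀ + R = [8741/135]
step 1: K = P̄·Hᵀ·S⁻¹ = [-4046/8741; 122/8741]
step 1: x' = x̄ + K·y = [10928/8741, 8809/8741]
step 1: P' = (I − K·H)·P̄ = [101862/8741 95793/8741; 95793/8741 95976/8741]
step 2: x̄ = F·x = [-19737/8741, -15166/8741]
step 2: P̄ = F·P·Fᵀ + Q = [398165/8741 209427/8741; 209427/8741 168628/8741]
step 2: y = z − H·x̄ = [-26624/8741]
step 2: S = H·P̄·Hᵀ + R = [617979/8741]
step 2: K = P̄·Hᵀ·S⁻¹ = [-377476/617979; -81598/617979]
step 2: x' = x̄ + K·y = [-245639/617979, -823682/617979]
step 2: P' = (I − K·H)·P̄ = [11848699/617979 11282485/617979; 11282485/617979 11160088/617979]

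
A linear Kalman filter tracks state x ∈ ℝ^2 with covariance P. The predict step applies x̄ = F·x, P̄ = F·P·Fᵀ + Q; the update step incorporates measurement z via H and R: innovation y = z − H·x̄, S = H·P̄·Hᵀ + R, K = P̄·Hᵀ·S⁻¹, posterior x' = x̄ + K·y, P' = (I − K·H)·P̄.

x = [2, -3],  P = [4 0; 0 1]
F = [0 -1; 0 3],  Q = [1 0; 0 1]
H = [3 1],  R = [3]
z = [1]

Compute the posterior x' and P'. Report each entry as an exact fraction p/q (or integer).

x' = [42/13, -116/13]
P' = [17/13 -42/13; -42/13 129/13]

x̄ = F·x = [3, -9]
P̄ = F·P·Fᵀ + Q = [2 -3; -3 10]
y = z − H·x̄ = [1]
S = H·P̄·Hᵀ + R = [13]
K = P̄·Hᵀ·S⁻¹ = [3/13; 1/13]
x' = x̄ + K·y = [42/13, -116/13]
P' = (I − K·H)·P̄ = [17/13 -42/13; -42/13 129/13]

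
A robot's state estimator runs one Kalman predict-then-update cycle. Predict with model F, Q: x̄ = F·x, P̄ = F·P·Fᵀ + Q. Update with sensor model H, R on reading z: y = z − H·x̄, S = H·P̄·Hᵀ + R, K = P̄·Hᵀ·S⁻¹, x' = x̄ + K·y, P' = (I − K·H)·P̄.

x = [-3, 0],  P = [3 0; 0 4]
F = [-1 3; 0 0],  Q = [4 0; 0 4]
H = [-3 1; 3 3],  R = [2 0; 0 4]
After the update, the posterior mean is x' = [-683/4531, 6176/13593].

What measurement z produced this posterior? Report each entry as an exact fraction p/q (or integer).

x̄ = F·x = [3, 0]
P̄ = F·P·Fᵀ + Q = [43 0; 0 4]
S = H·P̄·Hᵀ + R = [393 -375; -375 427]
K = P̄·Hᵀ·S⁻¹ = [-1118/4531 387/4531; 3104/13593 1036/4531]
x' − x̄ = [-14276/4531, 6176/13593] = K·y
y = (KᵀK)⁻¹·Kᵀ·(x' − x̄) = [10, -8]
z = y + H·x̄ = [10, -8] + [-9, 9] = [1, 1]

z = [1, 1]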